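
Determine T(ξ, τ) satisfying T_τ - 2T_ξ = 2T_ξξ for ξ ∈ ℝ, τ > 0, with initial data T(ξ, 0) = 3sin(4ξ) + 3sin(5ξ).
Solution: Moving frame: η = ξ + 2τ, σ = τ, T = u(η,σ), so T_τ = u_σ + 2u_η and T_ξξ = u_ηη.
Hence T_τ - 2T_ξ = u_σ and the PDE becomes the heat equation u_σ = 2u_ηη on η ∈ ℝ.
Initial data: u(η,0) = T(η,0) = 3sin(4η) + 3sin(5η). Each mode sin(nη) decays as exp(-2n²σ) on ℝ, so u(η,σ) = Σ c_n exp(-2n²σ) sin(nη) with c_4=3, c_5=3: u(η,σ) = 3exp(-32σ)sin(4η) + 3exp(-50σ)sin(5η).
Substituting back: T(ξ,τ) = u(ξ + 2τ, τ).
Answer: T(ξ, τ) = 3exp(-32τ)sin(4ξ + 8τ) + 3exp(-50τ)sin(5ξ + 10τ)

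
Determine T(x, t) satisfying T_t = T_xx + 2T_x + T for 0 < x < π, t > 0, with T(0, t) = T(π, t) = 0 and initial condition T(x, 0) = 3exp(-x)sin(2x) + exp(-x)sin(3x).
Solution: Substitute T = exp(-x)u, i.e. u = exp(x)T.
By the product rule, T_x = exp(-x)(u_x - u), T_xx = exp(-x)(u_xx - 2u_x + u), T_t = exp(-x)u_t.
Substituting into the PDE and dividing by exp(-x): u_t = (u_xx - 2u_x + u) + 2(u_x - u) + u.
The lower-order terms cancel, leaving the standard heat equation u_t = u_xx.
Initial data for u: u(x,0) = exp(x)T(x,0) = 3sin(2x) + sin(3x). The boundary conditions carry over: u(0,t) = u(π,t) = 0.
Solve for u:
  Using separation of variables u = X(x)G(t):
  Eigenfunctions: sin(nx), n = 1, 2, 3, ...
  General solution: u(x, t) = Σ c_n sin(nx) exp(-n² t)
  Matching u(x,0) = 3sin(2x) + sin(3x) term by term: c_2=3, c_3=1.
Hence u(x,t) = 3exp(-4t)sin(2x) + exp(-9t)sin(3x).
Transform back: T(x,t) = exp(-x)u(x,t).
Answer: T(x, t) = 3exp(-4t)exp(-x)sin(2x) + exp(-9t)exp(-x)sin(3x)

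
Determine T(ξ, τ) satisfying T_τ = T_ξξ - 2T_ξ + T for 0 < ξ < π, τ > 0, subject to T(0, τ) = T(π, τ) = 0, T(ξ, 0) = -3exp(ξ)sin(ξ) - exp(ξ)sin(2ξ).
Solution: Substitute T = exp(ξ)u.
Then T_ξ = exp(ξ)(u_ξ + u), T_ξξ = exp(ξ)(u_ξξ + 2u_ξ + u), T_τ = exp(ξ)u_τ; substituting and dividing by exp(ξ), the lower-order terms cancel: u_τ = u_ξξ (standard heat equation).
Data for u: u(ξ,0) = exp(-ξ)T(ξ,0) = -3sin(ξ) - sin(2ξ). The boundary conditions carry over: u(0,τ) = u(π,τ) = 0.
Separating variables: u = Σ c_n exp(-n²τ) sin(nξ). From u(ξ,0) = -3sin(ξ) - sin(2ξ): c_1=-3, c_2=-1.
So u(ξ,τ) = -3exp(-τ)sin(ξ) - exp(-4τ)sin(2ξ), and T(ξ,τ) = exp(ξ)u(ξ,τ).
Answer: T(ξ, τ) = -3exp(ξ)exp(-τ)sin(ξ) - exp(ξ)exp(-4τ)sin(2ξ)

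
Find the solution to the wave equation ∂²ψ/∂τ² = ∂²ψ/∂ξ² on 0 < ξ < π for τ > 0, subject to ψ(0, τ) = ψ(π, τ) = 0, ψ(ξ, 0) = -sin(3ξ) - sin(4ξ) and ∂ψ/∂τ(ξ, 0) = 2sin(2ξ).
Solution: Using separation of variables ψ = X(ξ)T(τ):
Eigenfunctions: sin(nξ), n = 1, 2, 3, ...
General solution: ψ(ξ, τ) = Σ [A_n cos(n τ) + B_n sin(n τ)] sin(nξ)
From ψ(ξ,0) = -sin(3ξ) - sin(4ξ): A_3=-1, A_4=-1. From ψ_τ(ξ,0) = 2sin(2ξ), using ψ_τ(ξ,0) = Σ ω_n B_n sin(nξ) with ω_n = n: B_2 = 2/2 = 1.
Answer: ψ(ξ, τ) = sin(2ξ)sin(2τ) - sin(3ξ)cos(3τ) - sin(4ξ)cos(4τ)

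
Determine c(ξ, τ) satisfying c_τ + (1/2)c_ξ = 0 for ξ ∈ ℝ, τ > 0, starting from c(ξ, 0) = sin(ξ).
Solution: By method of characteristics (waves move right with speed 1/2):
Along characteristics ξ - (1/2)τ = const, c is constant, so c(ξ,τ) = f(ξ - (1/2)τ) with f = c(·, 0).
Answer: c(ξ, τ) = sin(ξ - τ/2)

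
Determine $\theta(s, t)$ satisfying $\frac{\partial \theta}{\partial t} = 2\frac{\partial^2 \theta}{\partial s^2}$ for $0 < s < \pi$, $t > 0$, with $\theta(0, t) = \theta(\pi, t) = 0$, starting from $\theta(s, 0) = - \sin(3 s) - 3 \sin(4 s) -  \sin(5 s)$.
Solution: Separating variables: $\theta = \sum c_n e^{-2n^2t} \sin(ns)$. From $\theta(s,0) = - \sin(3 s) - 3 \sin(4 s) - \sin(5 s)$: $c_3=-1, c_4=-3, c_5=-1$.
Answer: $\theta(s, t) = - e^{-18 t} \sin(3 s) - 3 e^{-32 t} \sin(4 s) -  e^{-50 t} \sin(5 s)$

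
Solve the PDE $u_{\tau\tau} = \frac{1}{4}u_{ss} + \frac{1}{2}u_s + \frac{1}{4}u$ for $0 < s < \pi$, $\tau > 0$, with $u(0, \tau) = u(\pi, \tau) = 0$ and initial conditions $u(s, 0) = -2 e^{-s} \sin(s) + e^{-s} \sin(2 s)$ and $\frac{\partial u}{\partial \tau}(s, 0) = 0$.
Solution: Substitute $u = e^{-s}w$, i.e. $w = e^{s}u$.
By the product rule, $u_s = e^{-s}(w_s - w)$, $u_{ss} = e^{-s}(w_{ss} - 2w_s + w)$, $u_{\tau\tau} = e^{-s}w_{\tau\tau}$.
Substituting into the PDE and dividing by $e^{-s}$: $w_{\tau\tau} = \frac{1}{4}(w_{ss} - 2w_s + w) + \frac{1}{2}(w_s - w) + \frac{1}{4}w$.
The lower-order terms cancel, leaving the standard wave equation $w_{\tau\tau} = \frac{1}{4}w_{ss}$.
Initial data for $w$: $w(s,0) = e^{s}u(s,0) = -2 \sin(s) + \sin(2 s)$; $w_{\tau}(s,0) = e^{s}u_{\tau}(s,0) = 0$. The boundary conditions carry over: $w(0,\tau) = w(\pi,\tau) = 0$.
Solve for $w$:
  Using separation of variables $w = X(s)T(\tau)$:
  Eigenfunctions: $\sin(ns)$, $n = 1, 2, 3, \ldots$
  General solution: $w(s, \tau) = \sum [A_n \cos(n \tau/2) + B_n \sin(n \tau/2)] \sin(ns)$
  From $w(s,0) = -2 \sin(s) + \sin(2 s)$: $A_1=-2, A_2=1$. From $w_{\tau}(s,0) = 0$: all $B_n = 0$.
Hence $w(s,\tau) = -2 \sin(s) \cos(\tau/2) + \sin(2 s) \cos(\tau)$.
Transform back: $u(s,\tau) = e^{-s}w(s,\tau)$.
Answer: $u(s, \tau) = -2 e^{-s} \sin(s) \cos(\tau/2) + e^{-s} \sin(2 s) \cos(\tau)$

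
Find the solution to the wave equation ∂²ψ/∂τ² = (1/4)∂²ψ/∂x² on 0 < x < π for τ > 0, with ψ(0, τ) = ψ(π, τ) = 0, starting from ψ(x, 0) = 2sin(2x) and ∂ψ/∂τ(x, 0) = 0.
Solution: Using separation of variables ψ = X(x)T(τ):
Eigenfunctions: sin(nx), n = 1, 2, 3, ...
General solution: ψ(x, τ) = Σ [A_n cos(n τ/2) + B_n sin(n τ/2)] sin(nx)
From ψ(x,0) = 2sin(2x): A_2=2. From ψ_τ(x,0) = 0: all B_n = 0.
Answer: ψ(x, τ) = 2sin(2x)cos(τ)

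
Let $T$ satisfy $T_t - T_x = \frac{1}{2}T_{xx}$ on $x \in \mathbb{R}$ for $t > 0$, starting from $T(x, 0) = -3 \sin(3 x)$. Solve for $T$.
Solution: Change to a moving frame: let $\eta = x + t$, $\sigma = t$ and write $T(x,t) = u(\eta,\sigma)$.
By the chain rule $T_t = u_{\sigma} + u_{\eta}$, $T_x = u_{\eta}$, $T_{xx} = u_{\eta\eta}$.
Then $T_t - T_x = u_{\sigma}$: the advection term cancels and the PDE becomes the heat equation $u_{\sigma} = \frac{1}{2}u_{\eta\eta}$ on $\eta \in \mathbb{R}$.
Initial data: $u(\eta,0) = T(\eta,0) = -3 \sin(3 \eta)$.
On $\eta \in \mathbb{R}$ each mode satisfies $(\sin(n\eta))'' = -n^2 \sin(n\eta)$, so $e^{-n^2\sigma/2} \sin(n\eta)$ solves the heat equation; by superposition $u(\eta,\sigma) = \sum c_n e^{-n^2\sigma/2} \sin(n\eta)$.
Reading off the coefficients: $c_3=-3$, so $u(\eta,\sigma) = -3 e^{-9 \sigma/2} \sin(3 \eta)$.
Substituting back $\eta = x + t$, $\sigma = t$: $T(x,t) = u(x + t, t)$.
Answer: $T(x, t) = -3 e^{-9 t/2} \sin(3 t + 3 x)$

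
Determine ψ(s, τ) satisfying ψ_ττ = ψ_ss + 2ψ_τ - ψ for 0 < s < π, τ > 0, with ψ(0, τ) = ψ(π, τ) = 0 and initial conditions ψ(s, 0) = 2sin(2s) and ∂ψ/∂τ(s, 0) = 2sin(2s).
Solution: Substitute ψ = exp(τ)u.
Then ψ_τ = exp(τ)(u_τ + u), ψ_ττ = exp(τ)(u_ττ + 2u_τ + u), ψ_ss = exp(τ)u_ss; substituting and dividing by exp(τ), the lower-order terms cancel: u_ττ = u_ss (standard wave equation).
Data for u: u(s,0) = ψ(s,0) = 2sin(2s); u_τ(s,0) = ψ_τ(s,0) - ψ(s,0) = 0. The boundary conditions carry over: u(0,τ) = u(π,τ) = 0.
Separating variables: u = Σ [A_n cos(ω_n τ) + B_n sin(ω_n τ)] sin(ns), ω_n = n. From ICs: A_2=2.
So u(s,τ) = 2sin(2s)cos(2τ), and ψ(s,τ) = exp(τ)u(s,τ).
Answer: ψ(s, τ) = 2exp(τ)sin(2s)cos(2τ)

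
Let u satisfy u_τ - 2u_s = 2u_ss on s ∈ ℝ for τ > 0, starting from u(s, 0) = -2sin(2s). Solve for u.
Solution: Change to a moving frame: let η = s + 2τ, σ = τ and write u(s,τ) = w(η,σ).
By the chain rule u_τ = w_σ + 2w_η, u_s = w_η, u_ss = w_ηη.
Then u_τ - 2u_s = w_σ: the advection term cancels and the PDE becomes the heat equation w_σ = 2w_ηη on η ∈ ℝ.
Initial data: w(η,0) = u(η,0) = -2sin(2η).
On η ∈ ℝ each mode satisfies (sin(nη))″ = -n² sin(nη), so exp(-2n²σ) sin(nη) solves the heat equation; by superposition w(η,σ) = Σ c_n exp(-2n²σ) sin(nη).
Reading off the coefficients: c_2=-2, so w(η,σ) = -2exp(-8σ)sin(2η).
Substituting back η = s + 2τ, σ = τ: u(s,τ) = w(s + 2τ, τ).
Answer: u(s, τ) = -2exp(-8τ)sin(2s + 4τ)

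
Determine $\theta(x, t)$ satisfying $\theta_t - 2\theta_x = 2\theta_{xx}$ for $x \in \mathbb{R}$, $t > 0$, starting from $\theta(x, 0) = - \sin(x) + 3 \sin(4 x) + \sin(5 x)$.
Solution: Change to a moving frame: let $\eta = x + 2t$, $\sigma = t$ and write $\theta(x,t) = u(\eta,\sigma)$.
By the chain rule $\theta_t = u_{\sigma} + 2u_{\eta}$, $\theta_x = u_{\eta}$, $\theta_{xx} = u_{\eta\eta}$.
Then $\theta_t - 2\theta_x = u_{\sigma}$: the advection term cancels and the PDE becomes the heat equation $u_{\sigma} = 2u_{\eta\eta}$ on $\eta \in \mathbb{R}$.
Initial data: $u(\eta,0) = \theta(\eta,0) = - \sin(\eta) + 3 \sin(4 \eta) + \sin(5 \eta)$.
On $\eta \in \mathbb{R}$ each mode satisfies $(\sin(n\eta))'' = -n^2 \sin(n\eta)$, so $e^{-2n^2\sigma} \sin(n\eta)$ solves the heat equation; by superposition $u(\eta,\sigma) = \sum c_n e^{-2n^2\sigma} \sin(n\eta)$.
Reading off the coefficients: $c_1=-1, c_4=3, c_5=1$, so $u(\eta,\sigma) = - e^{-2 \sigma} \sin(\eta) + 3 e^{-32 \sigma} \sin(4 \eta) + e^{-50 \sigma} \sin(5 \eta)$.
Substituting back $\eta = x + 2t$, $\sigma = t$: $\theta(x,t) = u(x + 2t, t)$.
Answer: $\theta(x, t) = - e^{-2 t} \sin(2 t + x) + 3 e^{-32 t} \sin(8 t + 4 x) + e^{-50 t} \sin(10 t + 5 x)$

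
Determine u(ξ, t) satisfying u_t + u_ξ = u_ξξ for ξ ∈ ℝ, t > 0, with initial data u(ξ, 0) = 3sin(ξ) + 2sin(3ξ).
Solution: Change to a moving frame: let η = ξ - t, σ = t and write u(ξ,t) = w(η,σ).
By the chain rule u_t = w_σ - w_η, u_ξ = w_η, u_ξξ = w_ηη.
Then u_t + u_ξ = w_σ: the advection term cancels and the PDE becomes the heat equation w_σ = w_ηη on η ∈ ℝ.
Initial data: w(η,0) = u(η,0) = 3sin(η) + 2sin(3η).
On η ∈ ℝ each mode satisfies (sin(nη))″ = -n² sin(nη), so exp(-n²σ) sin(nη) solves the heat equation; by superposition w(η,σ) = Σ c_n exp(-n²σ) sin(nη).
Reading off the coefficients: c_1=3, c_3=2, so w(η,σ) = 3exp(-σ)sin(η) + 2exp(-9σ)sin(3η).
Substituting back η = ξ - t, σ = t: u(ξ,t) = w(ξ - t, t).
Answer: u(ξ, t) = -3exp(-t)sin(t - ξ) - 2exp(-9t)sin(3t - 3ξ)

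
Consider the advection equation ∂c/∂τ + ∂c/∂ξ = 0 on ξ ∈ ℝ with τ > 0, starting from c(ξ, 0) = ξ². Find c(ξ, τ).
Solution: By method of characteristics (waves move right with speed 1):
Along characteristics ξ - τ = const, c is constant, so c(ξ,τ) = f(ξ - τ) with f = c(·, 0).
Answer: c(ξ, τ) = ξ² - 2ξτ + τ²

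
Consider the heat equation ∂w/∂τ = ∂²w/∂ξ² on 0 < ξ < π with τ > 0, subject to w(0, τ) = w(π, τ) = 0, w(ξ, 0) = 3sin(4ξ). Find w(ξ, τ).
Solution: Using separation of variables w = X(ξ)T(τ):
Eigenfunctions: sin(nξ), n = 1, 2, 3, ...
General solution: w(ξ, τ) = Σ c_n sin(nξ) exp(-n² τ)
Matching w(ξ,0) = 3sin(4ξ) term by term: c_4=3.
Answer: w(ξ, τ) = 3exp(-16τ)sin(4ξ)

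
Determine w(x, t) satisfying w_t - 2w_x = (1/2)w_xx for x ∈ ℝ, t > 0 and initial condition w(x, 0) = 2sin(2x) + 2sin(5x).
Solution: Change to a moving frame: let η = x + 2t, σ = t and write w(x,t) = u(η,σ).
By the chain rule w_t = u_σ + 2u_η, w_x = u_η, w_xx = u_ηη.
Then w_t - 2w_x = u_σ: the advection term cancels and the PDE becomes the heat equation u_σ = (1/2)u_ηη on η ∈ ℝ.
Initial data: u(η,0) = w(η,0) = 2sin(2η) + 2sin(5η).
On η ∈ ℝ each mode satisfies (sin(nη))″ = -n² sin(nη), so exp(-n²σ/2) sin(nη) solves the heat equation; by superposition u(η,σ) = Σ c_n exp(-n²σ/2) sin(nη).
Reading off the coefficients: c_2=2, c_5=2, so u(η,σ) = 2exp(-2σ)sin(2η) + 2exp(-25σ/2)sin(5η).
Substituting back η = x + 2t, σ = t: w(x,t) = u(x + 2t, t).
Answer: w(x, t) = 2exp(-2t)sin(4t + 2x) + 2exp(-25t/2)sin(10t + 5x)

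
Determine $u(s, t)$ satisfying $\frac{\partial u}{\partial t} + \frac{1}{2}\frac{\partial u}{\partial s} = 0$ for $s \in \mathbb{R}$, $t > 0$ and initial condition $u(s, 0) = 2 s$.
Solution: By characteristics ($ds/dt = 1/2$), $u(s,t) = f(s - \frac{1}{2}t)$ with $f = u( \cdot , 0)$.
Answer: $u(s, t) = 2 s -  t$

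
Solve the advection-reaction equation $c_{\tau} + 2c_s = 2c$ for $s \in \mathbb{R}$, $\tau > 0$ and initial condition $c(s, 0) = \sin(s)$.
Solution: Substitute $c = e^{2\tau}u$, i.e. $u = e^{-2\tau}c$.
By the product rule, $c_{\tau} = e^{2\tau}(u_{\tau} + 2u)$, $c_s = e^{2\tau}u_s$.
Substituting into the PDE and dividing by $e^{2\tau}$: $u_{\tau} + 2u + 2u_s = 2u$.
The lower-order terms cancel, leaving the standard advection equation $u_{\tau} + 2u_s = 0$.
Initial data for $u$: $u(s,0) = c(s,0) = \sin(s)$.
Solve for $u$:
  By method of characteristics (waves move right with speed 2):
  Along characteristics $s - 2\tau =$ const, $u$ is constant, so $u(s,\tau) = f(s - 2\tau)$ with $f = u( \cdot , 0)$.
Hence $u(s,\tau) = \sin(s - 2 \tau)$.
Transform back: $c(s,\tau) = e^{2\tau}u(s,\tau)$.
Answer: $c(s, \tau) = - e^{2 \tau} \sin(2 \tau - s)$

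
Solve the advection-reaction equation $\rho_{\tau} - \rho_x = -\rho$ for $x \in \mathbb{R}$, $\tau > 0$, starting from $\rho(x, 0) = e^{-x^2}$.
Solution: Substitute $\rho = e^{-\tau}u$, i.e. $u = e^{\tau}\rho$.
By the product rule, $\rho_{\tau} = e^{-\tau}(u_{\tau} - u)$, $\rho_x = e^{-\tau}u_x$.
Substituting into the PDE and dividing by $e^{-\tau}$: $u_{\tau} - u - u_x = -u$.
The lower-order terms cancel, leaving the standard advection equation $u_{\tau} - u_x = 0$.
Initial data for $u$: $u(x,0) = \rho(x,0) = e^{-x^2}$.
Solve for $u$:
  By method of characteristics (waves move left with speed 1):
  Along characteristics $x + \tau =$ const, $u$ is constant, so $u(x,\tau) = f(x + \tau)$ with $f = u( \cdot , 0)$.
Hence $u(x,\tau) = e^{-(x + \tau)^2}$.
Transform back: $\rho(x,\tau) = e^{-\tau}u(x,\tau)$.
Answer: $\rho(x, \tau) = e^{-\tau} e^{-(\tau + x)^2}$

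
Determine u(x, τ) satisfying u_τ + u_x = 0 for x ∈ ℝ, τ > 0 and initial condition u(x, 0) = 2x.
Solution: By characteristics (dx/dτ = 1), u(x,τ) = f(x - τ) with f = u(·, 0).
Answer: u(x, τ) = 2x - 2τ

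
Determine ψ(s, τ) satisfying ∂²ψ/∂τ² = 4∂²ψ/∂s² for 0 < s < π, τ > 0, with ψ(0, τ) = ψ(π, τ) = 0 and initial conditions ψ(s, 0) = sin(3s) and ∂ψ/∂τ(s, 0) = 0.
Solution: Using separation of variables ψ = X(s)T(τ):
Eigenfunctions: sin(ns), n = 1, 2, 3, ...
General solution: ψ(s, τ) = Σ [A_n cos(2n τ) + B_n sin(2n τ)] sin(ns)
From ψ(s,0) = sin(3s): A_3=1. From ψ_τ(s,0) = 0: all B_n = 0.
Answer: ψ(s, τ) = sin(3s)cos(6τ)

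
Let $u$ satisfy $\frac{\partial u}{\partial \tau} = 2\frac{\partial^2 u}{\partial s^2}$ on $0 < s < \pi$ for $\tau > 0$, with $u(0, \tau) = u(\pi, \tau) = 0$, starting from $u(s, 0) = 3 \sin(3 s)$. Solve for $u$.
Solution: Separating variables: $u = \sum c_n e^{-2n^2\tau} \sin(ns)$. From $u(s,0) = 3 \sin(3 s)$: $c_3=3$.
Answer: $u(s, \tau) = 3 e^{-18 \tau} \sin(3 s)$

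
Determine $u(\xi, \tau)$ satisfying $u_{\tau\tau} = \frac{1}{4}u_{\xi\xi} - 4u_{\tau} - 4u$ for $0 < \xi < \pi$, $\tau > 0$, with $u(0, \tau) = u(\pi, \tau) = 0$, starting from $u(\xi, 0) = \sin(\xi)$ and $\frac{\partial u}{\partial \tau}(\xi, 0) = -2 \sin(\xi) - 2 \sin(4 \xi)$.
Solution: Substitute $u = e^{-2\tau}w$, i.e. $w = e^{2\tau}u$.
By the product rule, $u_{\tau} = e^{-2\tau}(w_{\tau} - 2w)$, $u_{\tau\tau} = e^{-2\tau}(w_{\tau\tau} - 4w_{\tau} + 4w)$, $u_{\xi\xi} = e^{-2\tau}w_{\xi\xi}$.
Substituting into the PDE and dividing by $e^{-2\tau}$: $w_{\tau\tau} - 4w_{\tau} + 4w = \frac{1}{4}w_{\xi\xi} - 4(w_{\tau} - 2w) - 4w$.
The lower-order terms cancel, leaving the standard wave equation $w_{\tau\tau} = \frac{1}{4}w_{\xi\xi}$.
Initial data for $w$: $w(\xi,0) = u(\xi,0) = \sin(\xi)$; $w_{\tau}(\xi,0) = u_{\tau}(\xi,0) + 2u(\xi,0) = -2 \sin(4 \xi)$. The boundary conditions carry over: $w(0,\tau) = w(\pi,\tau) = 0$.
Solve for $w$:
  Using separation of variables $w = X(\xi)T(\tau)$:
  Eigenfunctions: $\sin(n\xi)$, $n = 1, 2, 3, \ldots$
  General solution: $w(\xi, \tau) = \sum [A_n \cos(n \tau/2) + B_n \sin(n \tau/2)] \sin(n\xi)$
  From $w(\xi,0) = \sin(\xi)$: $A_1=1$. From $w_{\tau}(\xi,0) = -2 \sin(4 \xi)$, using $w_{\tau}(\xi,0) = \sum \omega_n B_n \sin(n\xi)$ with $\omega_n = n/2$: $B_4 = (-2)/2 = -1$.
Hence $w(\xi,\tau) = \sin(\xi) \cos(\tau/2) - \sin(4 \xi) \sin(2 \tau)$.
Transform back: $u(\xi,\tau) = e^{-2\tau}w(\xi,\tau)$.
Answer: $u(\xi, \tau) = - e^{-2 \tau} \sin(2 \tau) \sin(4 \xi) + e^{-2 \tau} \sin(\xi) \cos(\tau/2)$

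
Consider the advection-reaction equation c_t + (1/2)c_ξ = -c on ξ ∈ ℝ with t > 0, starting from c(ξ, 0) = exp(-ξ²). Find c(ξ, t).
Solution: Substitute c = exp(-t)u.
Then c_t = exp(-t)(u_t - u), c_ξ = exp(-t)u_ξ; substituting and dividing by exp(-t), the lower-order terms cancel: u_t + (1/2)u_ξ = 0 (standard advection equation).
Data for u: u(ξ,0) = c(ξ,0) = exp(-ξ²).
By characteristics (dξ/dt = 1/2), u(ξ,t) = f(ξ - (1/2)t) with f = u(·, 0).
So u(ξ,t) = exp(-(-t/2 + ξ)²), and c(ξ,t) = exp(-t)u(ξ,t).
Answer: c(ξ, t) = exp(-t)exp(-(-t/2 + ξ)²)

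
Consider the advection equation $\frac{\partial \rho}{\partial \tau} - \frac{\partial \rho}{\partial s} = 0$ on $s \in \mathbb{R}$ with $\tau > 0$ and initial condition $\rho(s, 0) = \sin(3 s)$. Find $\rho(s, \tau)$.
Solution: By method of characteristics (waves move left with speed 1):
Along characteristics $s + \tau =$ const, $\rho$ is constant, so $\rho(s,\tau) = f(s + \tau)$ with $f = \rho( \cdot , 0)$.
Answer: $\rho(s, \tau) = \sin(3 \tau + 3 s)$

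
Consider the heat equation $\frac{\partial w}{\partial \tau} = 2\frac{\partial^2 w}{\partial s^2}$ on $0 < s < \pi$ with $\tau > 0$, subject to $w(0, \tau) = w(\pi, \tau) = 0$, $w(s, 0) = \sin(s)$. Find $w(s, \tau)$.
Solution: Separating variables: $w = \sum c_n e^{-2n^2\tau} \sin(ns)$. From $w(s,0) = \sin(s)$: $c_1=1$.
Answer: $w(s, \tau) = e^{-2 \tau} \sin(s)$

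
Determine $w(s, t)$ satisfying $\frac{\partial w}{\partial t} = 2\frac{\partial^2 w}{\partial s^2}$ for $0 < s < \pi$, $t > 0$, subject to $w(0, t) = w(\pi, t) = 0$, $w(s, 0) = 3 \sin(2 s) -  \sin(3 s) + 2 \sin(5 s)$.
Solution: Using separation of variables $w = X(s)T(t)$:
Eigenfunctions: $\sin(ns)$, $n = 1, 2, 3, \ldots$
General solution: $w(s, t) = \sum c_n \sin(ns) e^{-2n^2 t}$
Matching $w(s,0) = 3 \sin(2 s) - \sin(3 s) + 2 \sin(5 s)$ term by term: $c_2=3, c_3=-1, c_5=2$.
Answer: $w(s, t) = 3 e^{-8 t} \sin(2 s) -  e^{-18 t} \sin(3 s) + 2 e^{-50 t} \sin(5 s)$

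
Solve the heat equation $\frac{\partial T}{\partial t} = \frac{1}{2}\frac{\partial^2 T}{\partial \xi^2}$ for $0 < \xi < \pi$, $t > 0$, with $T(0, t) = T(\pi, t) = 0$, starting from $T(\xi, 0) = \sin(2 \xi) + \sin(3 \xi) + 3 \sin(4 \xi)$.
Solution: Using separation of variables $T = X(\xi)G(t)$:
Eigenfunctions: $\sin(n\xi)$, $n = 1, 2, 3, \ldots$
General solution: $T(\xi, t) = \sum c_n \sin(n\xi) e^{-n^2 t/2}$
Matching $T(\xi,0) = \sin(2 \xi) + \sin(3 \xi) + 3 \sin(4 \xi)$ term by term: $c_2=1, c_3=1, c_4=3$.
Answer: $T(\xi, t) = e^{-2 t} \sin(2 \xi) + 3 e^{-8 t} \sin(4 \xi) + e^{-9 t/2} \sin(3 \xi)$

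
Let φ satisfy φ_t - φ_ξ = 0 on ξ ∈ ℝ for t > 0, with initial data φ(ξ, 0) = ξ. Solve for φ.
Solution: By method of characteristics (waves move left with speed 1):
Along characteristics ξ + t = const, φ is constant, so φ(ξ,t) = f(ξ + t) with f = φ(·, 0).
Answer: φ(ξ, t) = t + ξ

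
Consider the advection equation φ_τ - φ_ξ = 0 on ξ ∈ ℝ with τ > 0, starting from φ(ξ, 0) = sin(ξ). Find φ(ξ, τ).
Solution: By method of characteristics (waves move left with speed 1):
Along characteristics ξ + τ = const, φ is constant, so φ(ξ,τ) = f(ξ + τ) with f = φ(·, 0).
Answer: φ(ξ, τ) = sin(ξ + τ)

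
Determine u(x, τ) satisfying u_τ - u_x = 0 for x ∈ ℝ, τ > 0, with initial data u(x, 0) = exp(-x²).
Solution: By method of characteristics (waves move left with speed 1):
Along characteristics x + τ = const, u is constant, so u(x,τ) = f(x + τ) with f = u(·, 0).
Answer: u(x, τ) = exp(-(x + τ)²)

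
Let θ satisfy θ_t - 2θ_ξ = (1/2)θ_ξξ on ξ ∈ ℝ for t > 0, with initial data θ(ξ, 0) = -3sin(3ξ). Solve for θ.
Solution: Moving frame: η = ξ + 2t, σ = t, θ = u(η,σ), so θ_t = u_σ + 2u_η and θ_ξξ = u_ηη.
Hence θ_t - 2θ_ξ = u_σ and the PDE becomes the heat equation u_σ = (1/2)u_ηη on η ∈ ℝ.
Initial data: u(η,0) = θ(η,0) = -3sin(3η). Each mode sin(nη) decays as exp(-n²σ/2) on ℝ, so u(η,σ) = Σ c_n exp(-n²σ/2) sin(nη) with c_3=-3: u(η,σ) = -3exp(-9σ/2)sin(3η).
Substituting back: θ(ξ,t) = u(ξ + 2t, t).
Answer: θ(ξ, t) = -3exp(-9t/2)sin(6t + 3ξ)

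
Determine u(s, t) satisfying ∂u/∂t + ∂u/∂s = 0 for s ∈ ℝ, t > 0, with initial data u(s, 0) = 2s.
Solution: By method of characteristics (waves move right with speed 1):
Along characteristics s - t = const, u is constant, so u(s,t) = f(s - t) with f = u(·, 0).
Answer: u(s, t) = 2s - 2t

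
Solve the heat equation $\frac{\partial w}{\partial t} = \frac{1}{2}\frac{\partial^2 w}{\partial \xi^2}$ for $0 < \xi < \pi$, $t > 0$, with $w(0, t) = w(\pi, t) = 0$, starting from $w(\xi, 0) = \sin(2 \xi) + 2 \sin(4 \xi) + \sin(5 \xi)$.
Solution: Using separation of variables $w = X(\xi)T(t)$:
Eigenfunctions: $\sin(n\xi)$, $n = 1, 2, 3, \ldots$
General solution: $w(\xi, t) = \sum c_n \sin(n\xi) e^{-n^2 t/2}$
Matching $w(\xi,0) = \sin(2 \xi) + 2 \sin(4 \xi) + \sin(5 \xi)$ term by term: $c_2=1, c_4=2, c_5=1$.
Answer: $w(\xi, t) = e^{-2 t} \sin(2 \xi) + 2 e^{-8 t} \sin(4 \xi) + e^{-25 t/2} \sin(5 \xi)$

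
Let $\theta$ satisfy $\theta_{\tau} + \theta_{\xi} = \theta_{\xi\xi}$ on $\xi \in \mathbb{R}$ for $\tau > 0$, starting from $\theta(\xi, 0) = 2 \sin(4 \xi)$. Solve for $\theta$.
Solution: Change to a moving frame: let $\eta = \xi - \tau$, $\sigma = \tau$ and write $\theta(\xi,\tau) = u(\eta,\sigma)$.
By the chain rule $\theta_{\tau} = u_{\sigma} - u_{\eta}$, $\theta_{\xi} = u_{\eta}$, $\theta_{\xi\xi} = u_{\eta\eta}$.
Then $\theta_{\tau} + \theta_{\xi} = u_{\sigma}$: the advection term cancels and the PDE becomes the heat equation $u_{\sigma} = u_{\eta\eta}$ on $\eta \in \mathbb{R}$.
Initial data: $u(\eta,0) = \theta(\eta,0) = 2 \sin(4 \eta)$.
On $\eta \in \mathbb{R}$ each mode satisfies $(\sin(n\eta))'' = -n^2 \sin(n\eta)$, so $e^{-n^2\sigma} \sin(n\eta)$ solves the heat equation; by superposition $u(\eta,\sigma) = \sum c_n e^{-n^2\sigma} \sin(n\eta)$.
Reading off the coefficients: $c_4=2$, so $u(\eta,\sigma) = 2 e^{-16 \sigma} \sin(4 \eta)$.
Substituting back $\eta = \xi - \tau$, $\sigma = \tau$: $\theta(\xi,\tau) = u(\xi - \tau, \tau)$.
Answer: $\theta(\xi, \tau) = -2 e^{-16 \tau} \sin(4 \tau - 4 \xi)$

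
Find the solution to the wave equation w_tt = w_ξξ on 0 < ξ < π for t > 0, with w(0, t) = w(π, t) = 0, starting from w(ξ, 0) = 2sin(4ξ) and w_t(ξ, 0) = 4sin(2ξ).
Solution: Separating variables: w = Σ [A_n cos(ω_n t) + B_n sin(ω_n t)] sin(nξ), ω_n = n. From ICs (B_n = velocity coefficient / ω_n): A_4=2, B_2=2.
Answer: w(ξ, t) = 2sin(2t)sin(2ξ) + 2sin(4ξ)cos(4t)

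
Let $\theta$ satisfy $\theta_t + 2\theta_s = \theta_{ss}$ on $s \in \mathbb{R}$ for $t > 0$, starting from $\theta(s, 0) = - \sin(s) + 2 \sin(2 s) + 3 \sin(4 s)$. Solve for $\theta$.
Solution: Change to a moving frame: let $\eta = s - 2t$, $\sigma = t$ and write $\theta(s,t) = u(\eta,\sigma)$.
By the chain rule $\theta_t = u_{\sigma} - 2u_{\eta}$, $\theta_s = u_{\eta}$, $\theta_{ss} = u_{\eta\eta}$.
Then $\theta_t + 2\theta_s = u_{\sigma}$: the advection term cancels and the PDE becomes the heat equation $u_{\sigma} = u_{\eta\eta}$ on $\eta \in \mathbb{R}$.
Initial data: $u(\eta,0) = \theta(\eta,0) = - \sin(\eta) + 2 \sin(2 \eta) + 3 \sin(4 \eta)$.
On $\eta \in \mathbb{R}$ each mode satisfies $(\sin(n\eta))'' = -n^2 \sin(n\eta)$, so $e^{-n^2\sigma} \sin(n\eta)$ solves the heat equation; by superposition $u(\eta,\sigma) = \sum c_n e^{-n^2\sigma} \sin(n\eta)$.
Reading off the coefficients: $c_1=-1, c_2=2, c_4=3$, so $u(\eta,\sigma) = - e^{-\sigma} \sin(\eta) + 2 e^{-4 \sigma} \sin(2 \eta) + 3 e^{-16 \sigma} \sin(4 \eta)$.
Substituting back $\eta = s - 2t$, $\sigma = t$: $\theta(s,t) = u(s - 2t, t)$.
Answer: $\theta(s, t) = - e^{-t} \sin(s - 2 t) + 2 e^{-4 t} \sin(2 s - 4 t) + 3 e^{-16 t} \sin(4 s - 8 t)$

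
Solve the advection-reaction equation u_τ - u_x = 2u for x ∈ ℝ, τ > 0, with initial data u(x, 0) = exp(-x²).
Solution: Substitute u = exp(2τ)w, i.e. w = exp(-2τ)u.
By the product rule, u_τ = exp(2τ)(w_τ + 2w), u_x = exp(2τ)w_x.
Substituting into the PDE and dividing by exp(2τ): w_τ + 2w - w_x = 2w.
The lower-order terms cancel, leaving the standard advection equation w_τ - w_x = 0.
Initial data for w: w(x,0) = u(x,0) = exp(-x²).
Solve for w:
  By method of characteristics (waves move left with speed 1):
  Along characteristics x + τ = const, w is constant, so w(x,τ) = f(x + τ) with f = w(·, 0).
Hence w(x,τ) = exp(-(x + τ)²).
Transform back: u(x,τ) = exp(2τ)w(x,τ).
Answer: u(x, τ) = exp(2τ)exp(-(x + τ)²)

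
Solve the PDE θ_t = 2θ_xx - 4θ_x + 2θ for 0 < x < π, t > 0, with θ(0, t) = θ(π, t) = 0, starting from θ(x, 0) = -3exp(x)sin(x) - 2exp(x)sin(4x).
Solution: Substitute θ = exp(x)u, i.e. u = exp(-x)θ.
By the product rule, θ_x = exp(x)(u_x + u), θ_xx = exp(x)(u_xx + 2u_x + u), θ_t = exp(x)u_t.
Substituting into the PDE and dividing by exp(x): u_t = 2(u_xx + 2u_x + u) - 4(u_x + u) + 2u.
The lower-order terms cancel, leaving the standard heat equation u_t = 2u_xx.
Initial data for u: u(x,0) = exp(-x)θ(x,0) = -3sin(x) - 2sin(4x). The boundary conditions carry over: u(0,t) = u(π,t) = 0.
Solve for u:
  Using separation of variables u = X(x)G(t):
  Eigenfunctions: sin(nx), n = 1, 2, 3, ...
  General solution: u(x, t) = Σ c_n sin(nx) exp(-2n² t)
  Matching u(x,0) = -3sin(x) - 2sin(4x) term by term: c_1=-3, c_4=-2.
Hence u(x,t) = -3exp(-2t)sin(x) - 2exp(-32t)sin(4x).
Transform back: θ(x,t) = exp(x)u(x,t).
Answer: θ(x, t) = -3exp(-2t)exp(x)sin(x) - 2exp(-32t)exp(x)sin(4x)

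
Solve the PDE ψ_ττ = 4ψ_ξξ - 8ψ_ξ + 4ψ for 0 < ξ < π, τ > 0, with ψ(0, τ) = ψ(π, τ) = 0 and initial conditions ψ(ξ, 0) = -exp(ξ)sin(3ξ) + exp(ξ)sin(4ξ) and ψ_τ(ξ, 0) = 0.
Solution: Substitute ψ = exp(ξ)u, i.e. u = exp(-ξ)ψ.
By the product rule, ψ_ξ = exp(ξ)(u_ξ + u), ψ_ξξ = exp(ξ)(u_ξξ + 2u_ξ + u), ψ_ττ = exp(ξ)u_ττ.
Substituting into the PDE and dividing by exp(ξ): u_ττ = 4(u_ξξ + 2u_ξ + u) - 8(u_ξ + u) + 4u.
The lower-order terms cancel, leaving the standard wave equation u_ττ = 4u_ξξ.
Initial data for u: u(ξ,0) = exp(-ξ)ψ(ξ,0) = -sin(3ξ) + sin(4ξ); u_τ(ξ,0) = exp(-ξ)ψ_τ(ξ,0) = 0. The boundary conditions carry over: u(0,τ) = u(π,τ) = 0.
Solve for u:
  Using separation of variables u = X(ξ)T(τ):
  Eigenfunctions: sin(nξ), n = 1, 2, 3, ...
  General solution: u(ξ, τ) = Σ [A_n cos(2n τ) + B_n sin(2n τ)] sin(nξ)
  From u(ξ,0) = -sin(3ξ) + sin(4ξ): A_3=-1, A_4=1. From u_τ(ξ,0) = 0: all B_n = 0.
Hence u(ξ,τ) = -sin(3ξ)cos(6τ) + sin(4ξ)cos(8τ).
Transform back: ψ(ξ,τ) = exp(ξ)u(ξ,τ).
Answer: ψ(ξ, τ) = -exp(ξ)sin(3ξ)cos(6τ) + exp(ξ)sin(4ξ)cos(8τ)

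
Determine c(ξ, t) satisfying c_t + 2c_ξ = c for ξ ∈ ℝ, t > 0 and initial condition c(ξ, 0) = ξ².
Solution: Substitute c = exp(t)u.
Then c_t = exp(t)(u_t + u), c_ξ = exp(t)u_ξ; substituting and dividing by exp(t), the lower-order terms cancel: u_t + 2u_ξ = 0 (standard advection equation).
Data for u: u(ξ,0) = c(ξ,0) = ξ².
By characteristics (dξ/dt = 2), u(ξ,t) = f(ξ - 2t) with f = u(·, 0).
So u(ξ,t) = 4t² - 4tξ + ξ², and c(ξ,t) = exp(t)u(ξ,t).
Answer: c(ξ, t) = 4t²exp(t) - 4tξexp(t) + ξ²exp(t)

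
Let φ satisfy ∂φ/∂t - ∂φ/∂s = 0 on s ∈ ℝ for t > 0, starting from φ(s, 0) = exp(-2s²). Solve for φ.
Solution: By characteristics (ds/dt = -1), φ(s,t) = f(s + t) with f = φ(·, 0).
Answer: φ(s, t) = exp(-2(s + t)²)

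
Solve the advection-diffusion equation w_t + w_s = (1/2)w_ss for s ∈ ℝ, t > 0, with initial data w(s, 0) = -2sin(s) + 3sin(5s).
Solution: Change to a moving frame: let η = s - t, σ = t and write w(s,t) = u(η,σ).
By the chain rule w_t = u_σ - u_η, w_s = u_η, w_ss = u_ηη.
Then w_t + w_s = u_σ: the advection term cancels and the PDE becomes the heat equation u_σ = (1/2)u_ηη on η ∈ ℝ.
Initial data: u(η,0) = w(η,0) = -2sin(η) + 3sin(5η).
On η ∈ ℝ each mode satisfies (sin(nη))″ = -n² sin(nη), so exp(-n²σ/2) sin(nη) solves the heat equation; by superposition u(η,σ) = Σ c_n exp(-n²σ/2) sin(nη).
Reading off the coefficients: c_1=-2, c_5=3, so u(η,σ) = -2exp(-σ/2)sin(η) + 3exp(-25σ/2)sin(5η).
Substituting back η = s - t, σ = t: w(s,t) = u(s - t, t).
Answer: w(s, t) = -2exp(-t/2)sin(s - t) + 3exp(-25t/2)sin(5s - 5t)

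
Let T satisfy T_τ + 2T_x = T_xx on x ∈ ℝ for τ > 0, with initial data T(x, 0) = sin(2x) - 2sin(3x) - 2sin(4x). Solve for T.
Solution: Change to a moving frame: let η = x - 2τ, σ = τ and write T(x,τ) = u(η,σ).
By the chain rule T_τ = u_σ - 2u_η, T_x = u_η, T_xx = u_ηη.
Then T_τ + 2T_x = u_σ: the advection term cancels and the PDE becomes the heat equation u_σ = u_ηη on η ∈ ℝ.
Initial data: u(η,0) = T(η,0) = sin(2η) - 2sin(3η) - 2sin(4η).
On η ∈ ℝ each mode satisfies (sin(nη))″ = -n² sin(nη), so exp(-n²σ) sin(nη) solves the heat equation; by superposition u(η,σ) = Σ c_n exp(-n²σ) sin(nη).
Reading off the coefficients: c_2=1, c_3=-2, c_4=-2, so u(η,σ) = exp(-4σ)sin(2η) - 2exp(-9σ)sin(3η) - 2exp(-16σ)sin(4η).
Substituting back η = x - 2τ, σ = τ: T(x,τ) = u(x - 2τ, τ).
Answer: T(x, τ) = exp(-4τ)sin(2x - 4τ) - 2exp(-9τ)sin(3x - 6τ) - 2exp(-16τ)sin(4x - 8τ)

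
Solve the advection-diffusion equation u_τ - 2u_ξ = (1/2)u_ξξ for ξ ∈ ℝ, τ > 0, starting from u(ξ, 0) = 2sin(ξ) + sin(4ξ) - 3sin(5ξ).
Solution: Moving frame: η = ξ + 2τ, σ = τ, u = w(η,σ), so u_τ = w_σ + 2w_η and u_ξξ = w_ηη.
Hence u_τ - 2u_ξ = w_σ and the PDE becomes the heat equation w_σ = (1/2)w_ηη on η ∈ ℝ.
Initial data: w(η,0) = u(η,0) = 2sin(η) + sin(4η) - 3sin(5η). Each mode sin(nη) decays as exp(-n²σ/2) on ℝ, so w(η,σ) = Σ c_n exp(-n²σ/2) sin(nη) with c_1=2, c_4=1, c_5=-3: w(η,σ) = exp(-8σ)sin(4η) + 2exp(-σ/2)sin(η) - 3exp(-25σ/2)sin(5η).
Substituting back: u(ξ,τ) = w(ξ + 2τ, τ).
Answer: u(ξ, τ) = exp(-8τ)sin(4ξ + 8τ) + 2exp(-τ/2)sin(ξ + 2τ) - 3exp(-25τ/2)sin(5ξ + 10τ)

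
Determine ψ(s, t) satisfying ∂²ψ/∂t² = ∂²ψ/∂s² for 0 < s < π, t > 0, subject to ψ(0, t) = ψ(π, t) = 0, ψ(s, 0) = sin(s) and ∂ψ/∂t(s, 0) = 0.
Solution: Using separation of variables ψ = X(s)T(t):
Eigenfunctions: sin(ns), n = 1, 2, 3, ...
General solution: ψ(s, t) = Σ [A_n cos(n t) + B_n sin(n t)] sin(ns)
From ψ(s,0) = sin(s): A_1=1. From ψ_t(s,0) = 0: all B_n = 0.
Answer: ψ(s, t) = sin(s)cos(t)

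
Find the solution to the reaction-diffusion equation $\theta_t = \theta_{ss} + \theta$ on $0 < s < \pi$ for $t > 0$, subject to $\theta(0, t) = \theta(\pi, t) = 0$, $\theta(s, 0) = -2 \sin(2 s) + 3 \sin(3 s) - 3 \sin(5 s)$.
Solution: Substitute $\theta = e^{t}u$.
Then $\theta_t = e^{t}(u_t + u)$, $\theta_{ss} = e^{t}u_{ss}$; substituting and dividing by $e^{t}$, the lower-order terms cancel: $u_t = u_{ss}$ (standard heat equation).
Data for $u$: $u(s,0) = \theta(s,0) = -2 \sin(2 s) + 3 \sin(3 s) - 3 \sin(5 s)$. The boundary conditions carry over: $u(0,t) = u(\pi,t) = 0$.
Separating variables: $u = \sum c_n e^{-n^2t} \sin(ns)$. From $u(s,0) = -2 \sin(2 s) + 3 \sin(3 s) - 3 \sin(5 s)$: $c_2=-2, c_3=3, c_5=-3$.
So $u(s,t) = -2 e^{-4 t} \sin(2 s) + 3 e^{-9 t} \sin(3 s) - 3 e^{-25 t} \sin(5 s)$, and $\theta(s,t) = e^{t}u(s,t)$.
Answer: $\theta(s, t) = -2 e^{-3 t} \sin(2 s) + 3 e^{-8 t} \sin(3 s) - 3 e^{-24 t} \sin(5 s)$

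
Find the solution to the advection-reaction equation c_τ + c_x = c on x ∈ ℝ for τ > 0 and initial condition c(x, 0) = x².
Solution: Substitute c = exp(τ)u, i.e. u = exp(-τ)c.
By the product rule, c_τ = exp(τ)(u_τ + u), c_x = exp(τ)u_x.
Substituting into the PDE and dividing by exp(τ): u_τ + u + u_x = u.
The lower-order terms cancel, leaving the standard advection equation u_τ + u_x = 0.
Initial data for u: u(x,0) = c(x,0) = x².
Solve for u:
  By method of characteristics (waves move right with speed 1):
  Along characteristics x - τ = const, u is constant, so u(x,τ) = f(x - τ) with f = u(·, 0).
Hence u(x,τ) = x² - 2xτ + τ².
Transform back: c(x,τ) = exp(τ)u(x,τ).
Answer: c(x, τ) = x²exp(τ) - 2xτexp(τ) + τ²exp(τ)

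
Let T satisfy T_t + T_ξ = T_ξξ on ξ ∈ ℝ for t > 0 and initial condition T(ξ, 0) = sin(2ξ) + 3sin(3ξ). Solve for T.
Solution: Moving frame: η = ξ - t, σ = t, T = u(η,σ), so T_t = u_σ - u_η and T_ξξ = u_ηη.
Hence T_t + T_ξ = u_σ and the PDE becomes the heat equation u_σ = u_ηη on η ∈ ℝ.
Initial data: u(η,0) = T(η,0) = sin(2η) + 3sin(3η). Each mode sin(nη) decays as exp(-n²σ) on ℝ, so u(η,σ) = Σ c_n exp(-n²σ) sin(nη) with c_2=1, c_3=3: u(η,σ) = exp(-4σ)sin(2η) + 3exp(-9σ)sin(3η).
Substituting back: T(ξ,t) = u(ξ - t, t).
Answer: T(ξ, t) = -exp(-4t)sin(2t - 2ξ) - 3exp(-9t)sin(3t - 3ξ)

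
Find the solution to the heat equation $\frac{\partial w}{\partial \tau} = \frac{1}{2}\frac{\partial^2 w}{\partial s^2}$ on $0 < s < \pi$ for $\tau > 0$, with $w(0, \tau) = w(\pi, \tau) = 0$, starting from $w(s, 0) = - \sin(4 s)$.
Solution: Using separation of variables $w = X(s)T(\tau)$:
Eigenfunctions: $\sin(ns)$, $n = 1, 2, 3, \ldots$
General solution: $w(s, \tau) = \sum c_n \sin(ns) e^{-n^2 \tau/2}$
Matching $w(s,0) = - \sin(4 s)$ term by term: $c_4=-1$.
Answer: $w(s, \tau) = - e^{-8 \tau} \sin(4 s)$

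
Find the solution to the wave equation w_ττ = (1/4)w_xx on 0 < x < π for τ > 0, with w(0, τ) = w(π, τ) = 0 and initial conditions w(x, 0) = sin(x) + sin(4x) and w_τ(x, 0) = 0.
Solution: Using separation of variables w = X(x)T(τ):
Eigenfunctions: sin(nx), n = 1, 2, 3, ...
General solution: w(x, τ) = Σ [A_n cos(n τ/2) + B_n sin(n τ/2)] sin(nx)
From w(x,0) = sin(x) + sin(4x): A_1=1, A_4=1. From w_τ(x,0) = 0: all B_n = 0.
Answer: w(x, τ) = sin(x)cos(τ/2) + sin(4x)cos(2τ)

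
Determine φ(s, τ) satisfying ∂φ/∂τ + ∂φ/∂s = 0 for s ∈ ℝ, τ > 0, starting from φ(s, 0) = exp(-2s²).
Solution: By characteristics (ds/dτ = 1), φ(s,τ) = f(s - τ) with f = φ(·, 0).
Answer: φ(s, τ) = exp(-2(s - τ)²)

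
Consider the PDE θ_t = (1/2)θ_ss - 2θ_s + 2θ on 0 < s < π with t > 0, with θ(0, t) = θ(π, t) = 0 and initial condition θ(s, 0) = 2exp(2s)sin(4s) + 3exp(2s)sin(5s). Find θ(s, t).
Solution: Substitute θ = exp(2s)u.
Then θ_s = exp(2s)(u_s + 2u), θ_ss = exp(2s)(u_ss + 4u_s + 4u), θ_t = exp(2s)u_t; substituting and dividing by exp(2s), the lower-order terms cancel: u_t = (1/2)u_ss (standard heat equation).
Data for u: u(s,0) = exp(-2s)θ(s,0) = 2sin(4s) + 3sin(5s). The boundary conditions carry over: u(0,t) = u(π,t) = 0.
Separating variables: u = Σ c_n exp(-n²t/2) sin(ns). From u(s,0) = 2sin(4s) + 3sin(5s): c_4=2, c_5=3.
So u(s,t) = 2exp(-8t)sin(4s) + 3exp(-25t/2)sin(5s), and θ(s,t) = exp(2s)u(s,t).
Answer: θ(s, t) = 2exp(2s)exp(-8t)sin(4s) + 3exp(2s)exp(-25t/2)sin(5s)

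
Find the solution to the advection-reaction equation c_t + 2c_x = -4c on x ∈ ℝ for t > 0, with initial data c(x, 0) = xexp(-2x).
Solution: Substitute c = exp(-2x)u.
Then c_x = exp(-2x)(u_x - 2u), c_t = exp(-2x)u_t; substituting and dividing by exp(-2x), the lower-order terms cancel: u_t + 2u_x = 0 (standard advection equation).
Data for u: u(x,0) = exp(2x)c(x,0) = x.
By characteristics (dx/dt = 2), u(x,t) = f(x - 2t) with f = u(·, 0).
So u(x,t) = -2t + x, and c(x,t) = exp(-2x)u(x,t).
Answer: c(x, t) = -2texp(-2x) + xexp(-2x)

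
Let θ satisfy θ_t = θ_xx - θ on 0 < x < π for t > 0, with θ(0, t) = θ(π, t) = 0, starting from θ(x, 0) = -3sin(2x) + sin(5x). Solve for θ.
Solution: Substitute θ = exp(-t)u.
Then θ_t = exp(-t)(u_t - u), θ_xx = exp(-t)u_xx; substituting and dividing by exp(-t), the lower-order terms cancel: u_t = u_xx (standard heat equation).
Data for u: u(x,0) = θ(x,0) = -3sin(2x) + sin(5x). The boundary conditions carry over: u(0,t) = u(π,t) = 0.
Separating variables: u = Σ c_n exp(-n²t) sin(nx). From u(x,0) = -3sin(2x) + sin(5x): c_2=-3, c_5=1.
So u(x,t) = -3exp(-4t)sin(2x) + exp(-25t)sin(5x), and θ(x,t) = exp(-t)u(x,t).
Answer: θ(x, t) = -3exp(-5t)sin(2x) + exp(-26t)sin(5x)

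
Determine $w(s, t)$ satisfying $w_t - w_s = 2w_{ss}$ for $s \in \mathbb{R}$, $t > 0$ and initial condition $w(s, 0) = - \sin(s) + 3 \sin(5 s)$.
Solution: Change to a moving frame: let $\eta = s + t$, $\sigma = t$ and write $w(s,t) = u(\eta,\sigma)$.
By the chain rule $w_t = u_{\sigma} + u_{\eta}$, $w_s = u_{\eta}$, $w_{ss} = u_{\eta\eta}$.
Then $w_t - w_s = u_{\sigma}$: the advection term cancels and the PDE becomes the heat equation $u_{\sigma} = 2u_{\eta\eta}$ on $\eta \in \mathbb{R}$.
Initial data: $u(\eta,0) = w(\eta,0) = - \sin(\eta) + 3 \sin(5 \eta)$.
On $\eta \in \mathbb{R}$ each mode satisfies $(\sin(n\eta))'' = -n^2 \sin(n\eta)$, so $e^{-2n^2\sigma} \sin(n\eta)$ solves the heat equation; by superposition $u(\eta,\sigma) = \sum c_n e^{-2n^2\sigma} \sin(n\eta)$.
Reading off the coefficients: $c_1=-1, c_5=3$, so $u(\eta,\sigma) = - e^{-2 \sigma} \sin(\eta) + 3 e^{-50 \sigma} \sin(5 \eta)$.
Substituting back $\eta = s + t$, $\sigma = t$: $w(s,t) = u(s + t, t)$.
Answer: $w(s, t) = - e^{-2 t} \sin(s + t) + 3 e^{-50 t} \sin(5 s + 5 t)$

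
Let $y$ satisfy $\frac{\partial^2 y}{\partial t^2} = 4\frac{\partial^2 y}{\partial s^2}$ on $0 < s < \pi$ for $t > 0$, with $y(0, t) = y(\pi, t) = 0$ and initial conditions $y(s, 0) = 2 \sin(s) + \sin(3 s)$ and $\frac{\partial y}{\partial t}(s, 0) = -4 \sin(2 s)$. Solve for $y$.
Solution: Separating variables: $y = \sum [A_n \cos(\omega_n t) + B_n \sin(\omega_n t)] \sin(ns)$, $\omega_n = 2n$. From ICs ($B_n$ = velocity coefficient / $\omega_n$): $A_1=2, A_3=1, B_2=-1$.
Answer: $y(s, t) = 2 \sin(s) \cos(2 t) -  \sin(2 s) \sin(4 t) + \sin(3 s) \cos(6 t)$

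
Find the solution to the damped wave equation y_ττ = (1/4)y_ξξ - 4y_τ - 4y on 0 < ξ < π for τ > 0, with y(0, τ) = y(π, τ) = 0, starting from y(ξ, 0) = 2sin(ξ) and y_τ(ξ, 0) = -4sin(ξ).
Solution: Substitute y = exp(-2τ)u, i.e. u = exp(2τ)y.
By the product rule, y_τ = exp(-2τ)(u_τ - 2u), y_ττ = exp(-2τ)(u_ττ - 4u_τ + 4u), y_ξξ = exp(-2τ)u_ξξ.
Substituting into the PDE and dividing by exp(-2τ): u_ττ - 4u_τ + 4u = (1/4)u_ξξ - 4(u_τ - 2u) - 4u.
The lower-order terms cancel, leaving the standard wave equation u_ττ = (1/4)u_ξξ.
Initial data for u: u(ξ,0) = y(ξ,0) = 2sin(ξ); u_τ(ξ,0) = y_τ(ξ,0) + 2y(ξ,0) = 0. The boundary conditions carry over: u(0,τ) = u(π,τ) = 0.
Solve for u:
  Using separation of variables u = X(ξ)T(τ):
  Eigenfunctions: sin(nξ), n = 1, 2, 3, ...
  General solution: u(ξ, τ) = Σ [A_n cos(n τ/2) + B_n sin(n τ/2)] sin(nξ)
  From u(ξ,0) = 2sin(ξ): A_1=2. From u_τ(ξ,0) = 0: all B_n = 0.
Hence u(ξ,τ) = 2sin(ξ)cos(τ/2).
Transform back: y(ξ,τ) = exp(-2τ)u(ξ,τ).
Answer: y(ξ, τ) = 2exp(-2τ)sin(ξ)cos(τ/2)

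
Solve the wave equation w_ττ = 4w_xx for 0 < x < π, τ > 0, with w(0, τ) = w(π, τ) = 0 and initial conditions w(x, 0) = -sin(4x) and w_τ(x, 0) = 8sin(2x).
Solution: Separating variables: w = Σ [A_n cos(ω_n τ) + B_n sin(ω_n τ)] sin(nx), ω_n = 2n. From ICs (B_n = velocity coefficient / ω_n): A_4=-1, B_2=2.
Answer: w(x, τ) = 2sin(2x)sin(4τ) - sin(4x)cos(8τ)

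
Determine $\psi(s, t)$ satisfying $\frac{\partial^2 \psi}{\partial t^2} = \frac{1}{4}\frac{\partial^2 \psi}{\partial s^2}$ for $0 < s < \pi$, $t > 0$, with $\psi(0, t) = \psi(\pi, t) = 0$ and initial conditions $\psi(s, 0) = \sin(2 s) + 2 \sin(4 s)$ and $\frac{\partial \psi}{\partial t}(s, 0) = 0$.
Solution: Using separation of variables $\psi = X(s)T(t)$:
Eigenfunctions: $\sin(ns)$, $n = 1, 2, 3, \ldots$
General solution: $\psi(s, t) = \sum [A_n \cos(n t/2) + B_n \sin(n t/2)] \sin(ns)$
From $\psi(s,0) = \sin(2 s) + 2 \sin(4 s)$: $A_2=1, A_4=2$. From $\psi_t(s,0) = 0$: all $B_n = 0$.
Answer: $\psi(s, t) = \sin(2 s) \cos(t) + 2 \sin(4 s) \cos(2 t)$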